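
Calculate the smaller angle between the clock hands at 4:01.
Hour hand position: 4 x 30 + 1 x 0.5 = 120.5 degrees
Minute hand position: 1 x 6 = 6 degrees
Difference: |120.5 - 6| = 114.5 degrees
The angle between the hands is 114.5 degrees

Final answer: 114.5 degrees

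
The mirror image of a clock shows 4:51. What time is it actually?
Reflection across the vertical (12-6) axis maps a hand at angle A degrees to (360 - A) degrees, which sends a reading of T minutes past 12:00 to (720 - T) minutes past 12:00.
Mirror reads 4:51 = 291 minutes past 12:00.
Actual time: (720 - 291) mod 720 = 429 minutes = 7:09.

Final answer: 7:09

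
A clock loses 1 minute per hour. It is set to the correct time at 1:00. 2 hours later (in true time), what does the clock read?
For every 60 true minutes, the faulty clock advances 60 - 1 = 59 minutes.
True elapsed: 2 hours = 120 minutes.
Faulty clock advances: 120 x 59/60 = 118 minutes (drift: 2 minutes behind).
Shown time: 1:00 + 118 minutes = 2:58.

Final answer: 2:58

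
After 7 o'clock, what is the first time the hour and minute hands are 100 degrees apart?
At t minutes past 7:00, the hour hand is at 30 x 7 + 0.5t degrees and the minute hand is at 6t degrees.
The smaller angle between them is 100 degrees when |30H - 5.5t| = 100 or |30H - 5.5t| = 260.
With H = 7, solve 30 x 7 - 5.5t = +/- target for each target:
  t = (30 x 7 - 100) / 5.5 = 20
  t = (30 x 7 + 100) / 5.5 = 56.36
  t = (30 x 7 - 260) / 5.5 = -9.09 (outside (0, 60))
  t = (30 x 7 + 260) / 5.5 = 85.45 (outside (0, 60))
Valid solutions in (0, 60): {20, 56.36} minutes.
The first occurrence is t = 20 minutes.
The hands form a 100-degree angle at 20 minutes past 7:00.

Final answer: 20 minutes past 7:00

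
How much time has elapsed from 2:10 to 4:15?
From 2:10 to 4:15:
(4 x 60 + 15) - (2 x 60 + 10) = 255 - 130 = 125 minutes
= 2 hours and 5 minutes

Final answer: 2 hours and 5 minutes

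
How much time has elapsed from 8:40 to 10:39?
From 8:40 to 10:39:
(10 x 60 + 39) - (8 x 60 + 40) = 639 - 520 = 119 minutes
= 1 hour and 59 minutes

Final answer: 1 hour and 59 minutes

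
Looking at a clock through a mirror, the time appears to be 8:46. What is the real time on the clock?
Reflection across the vertical (12-6) axis maps a hand at angle A degrees to (360 - A) degrees, which sends a reading of T minutes past 12:00 to (720 - T) minutes past 12:00.
Mirror reads 8:46 = 526 minutes past 12:00.
Actual time: (720 - 526) mod 720 = 194 minutes = 3:14.

Final answer: 3:14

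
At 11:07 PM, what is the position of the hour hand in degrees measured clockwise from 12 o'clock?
The hour hand moves 30 degrees per hour and 0.5 degrees per minute.
At 11:07: (11) x 30 + 7 x 0.5 = 330 + 3.5 = 333.5 degrees

Final answer: 333.5 degrees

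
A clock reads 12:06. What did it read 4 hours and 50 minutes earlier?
Starting time: 12:06 = 6 total minutes past 12:00
Subtracting: 4 hours and 50 minutes = 290 minutes
6 - 290 = -284 (negative, add 12 hours = 720) = 436 minutes
= 7 hours and 16 minutes past 12:00 = 7:16

Final answer: 7:16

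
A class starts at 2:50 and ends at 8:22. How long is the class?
From 2:50 to 8:22:
(8 x 60 + 22) - (2 x 60 + 50) = 502 - 170 = 332 minutes
= 5 hours and 32 minutes

Final answer: 5 hours and 32 minutes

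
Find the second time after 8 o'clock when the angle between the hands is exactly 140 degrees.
At t minutes past 8:00, the hour hand is at 30 x 8 + 0.5t degrees and the minute hand is at 6t degrees.
The smaller angle between them is 140 degrees when |30H - 5.5t| = 140 or |30H - 5.5t| = 220.
With H = 8, solve 30 x 8 - 5.5t = +/- target for each target:
  t = (30 x 8 - 140) / 5.5 = 18.18
  t = (30 x 8 + 140) / 5.5 = 69.09 (outside (0, 60))
  t = (30 x 8 - 220) / 5.5 = 3.64
  t = (30 x 8 + 220) / 5.5 = 83.64 (outside (0, 60))
Valid solutions in (0, 60): {3.64, 18.18} minutes.
The second occurrence is t = 18.18 minutes.
The hands form a 140-degree angle at 18.18 minutes past 8:00.

Final answer: 18.18 minutes past 8:00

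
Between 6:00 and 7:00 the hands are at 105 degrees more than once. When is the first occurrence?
At t minutes past 6:00, the hour hand is at 30 x 6 + 0.5t degrees and the minute hand is at 6t degrees.
The smaller angle between them is 105 degrees when |30H - 5.5t| = 105 or |30H - 5.5t| = 255.
With H = 6, solve 30 x 6 - 5.5t = +/- target for each target:
  t = (30 x 6 - 105) / 5.5 = 13.64
  t = (30 x 6 + 105) / 5.5 = 51.82
  t = (30 x 6 - 255) / 5.5 = -13.64 (outside (0, 60))
  t = (30 x 6 + 255) / 5.5 = 79.09 (outside (0, 60))
Valid solutions in (0, 60): {13.64, 51.82} minutes.
The first occurrence is t = 13.64 minutes.
The hands form a 105-degree angle at 13.64 minutes past 6:00.

Final answer: 13.64 minutes past 6:00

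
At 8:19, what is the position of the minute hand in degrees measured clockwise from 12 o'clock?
The minute hand moves 6 degrees per minute.
At 8:19: 19 x 6 = 114 degrees

Final answer: 114 degrees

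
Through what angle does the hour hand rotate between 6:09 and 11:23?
The hour hand moves 0.5 degrees per minute.
Time elapsed: 11:23 - 6:09 = 314 minutes
Angular displacement: 314 x 0.5 = 157 degrees

Final answer: 157 degrees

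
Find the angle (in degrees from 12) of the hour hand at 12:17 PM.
The hour hand moves 30 degrees per hour and 0.5 degrees per minute.
At 12:17: (0) x 30 + 17 x 0.5 = 0 + 8.5 = 8.5 degrees

Final answer: 8.5 degrees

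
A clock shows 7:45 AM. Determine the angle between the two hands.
Hour hand position: 7 x 30 + 45 x 0.5 = 232.5 degrees
Minute hand position: 45 x 6 = 270 degrees
Difference: |232.5 - 270| = 37.5 degrees
The angle between the hands is 37.5 degrees

Final answer: 37.5 degrees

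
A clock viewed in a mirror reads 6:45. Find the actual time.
Reflection across the vertical (12-6) axis maps a hand at angle A degrees to (360 - A) degrees, which sends a reading of T minutes past 12:00 to (720 - T) minutes past 12:00.
Mirror reads 6:45 = 405 minutes past 12:00.
Actual time: (720 - 405) mod 720 = 315 minutes = 5:15.

Final answer: 5:15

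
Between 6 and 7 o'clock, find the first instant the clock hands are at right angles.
At t minutes past 6:00, the hour hand is at 30 x 6 + 0.5t degrees and the minute hand is at 6t degrees.
The smaller angle between them is 90 degrees when |30H - 5.5t| = 90 or |30H - 5.5t| = 270.
With H = 6, solve 30 x 6 - 5.5t = +/- target for each target:
  t = (30 x 6 - 90) / 5.5 = 16.36
  t = (30 x 6 + 90) / 5.5 = 49.09
  t = (30 x 6 - 270) / 5.5 = -16.36 (outside (0, 60))
  t = (30 x 6 + 270) / 5.5 = 81.82 (outside (0, 60))
Valid solutions in (0, 60): {16.36, 49.09} minutes.
First occurrence: t = 16.36 minutes.
The hands are at right angles at 16.36 minutes past 6:00.

Final answer: 16.36 minutes past 6:00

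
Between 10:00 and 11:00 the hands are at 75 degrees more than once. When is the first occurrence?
At t minutes past 10:00, the hour hand is at 30 x 10 + 0.5t degrees and the minute hand is at 6t degrees.
The smaller angle between them is 75 degrees when |30H - 5.5t| = 75 or |30H - 5.5t| = 285.
With H = 10, solve 30 x 10 - 5.5t = +/- target for each target:
  t = (30 x 10 - 75) / 5.5 = 40.91
  t = (30 x 10 + 75) / 5.5 = 68.18 (outside (0, 60))
  t = (30 x 10 - 285) / 5.5 = 2.73
  t = (30 x 10 + 285) / 5.5 = 106.36 (outside (0, 60))
Valid solutions in (0, 60): {2.73, 40.91} minutes.
The first occurrence is t = 2.73 minutes.
The hands form a 75-degree angle at 2.73 minutes past 10:00.

Final answer: 2.73 minutes past 10:00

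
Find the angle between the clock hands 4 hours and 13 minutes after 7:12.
First find the time 4 hours and 13 minutes after 7:12.
Total minutes: 7 x 60 + 12 + 4 x 60 + 13 = 685.
685 mod 720 = 685 minutes = 11:25.
Now compute the angle at 11:25:
Hour hand: 11 x 30 + 25 x 0.5 = 342.5 degrees
Minute hand: 25 x 6 = 150 degrees
Difference: |342.5 - 150| = 192.5 degrees
Smaller angle: 360 - 192.5 = 167.5 degrees

Final answer: 167.5 degrees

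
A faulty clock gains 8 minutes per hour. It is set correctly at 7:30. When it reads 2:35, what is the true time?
For every 60 true minutes, the faulty clock advances 68 minutes, so 1 faulty-clock minute corresponds to 60/68 true minutes.
From 7:30 to 2:35 on the faulty dial is 425 minutes.
True elapsed: 425 x 60/68 = 375 minutes = 6 hours and 15 minutes.
True time: 7:30 + 6 hours and 15 minutes = 1:45.

Final answer: 1:45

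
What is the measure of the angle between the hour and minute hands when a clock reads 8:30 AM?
Hour hand position: 8 x 30 + 30 x 0.5 = 255 degrees
Minute hand position: 30 x 6 = 180 degrees
Difference: |255 - 180| = 75 degrees
The angle between the hands is 75 degrees

Final answer: 75 degrees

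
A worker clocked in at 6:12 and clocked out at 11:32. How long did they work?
From 6:12 to 11:32:
(11 x 60 + 32) - (6 x 60 + 12) = 692 - 372 = 320 minutes
= 5 hours and 20 minutes

Final answer: 5 hours and 20 minutes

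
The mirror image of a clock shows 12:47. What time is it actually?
Reflection across the vertical (12-6) axis maps a hand at angle A degrees to (360 - A) degrees, which sends a reading of T minutes past 12:00 to (720 - T) minutes past 12:00.
Mirror reads 12:47 = 47 minutes past 12:00.
Actual time: (720 - 47) mod 720 = 673 minutes = 11:13.

Final answer: 11:13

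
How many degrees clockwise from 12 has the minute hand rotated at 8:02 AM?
The minute hand moves 6 degrees per minute.
At 8:02: 2 x 6 = 12 degrees

Final answer: 12 degrees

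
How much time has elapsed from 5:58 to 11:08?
From 5:58 to 11:08:
(11 x 60 + 8) - (5 x 60 + 58) = 668 - 358 = 310 minutes
= 5 hours and 10 minutes

Final answer: 5 hours and 10 minutes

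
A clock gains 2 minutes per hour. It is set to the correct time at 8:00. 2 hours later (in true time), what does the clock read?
For every 60 true minutes, the faulty clock advances 60 + 2 = 62 minutes.
True elapsed: 2 hours = 120 minutes.
Faulty clock advances: 120 x 62/60 = 124 minutes (drift: 4 minutes ahead).
Shown time: 8:00 + 124 minutes = 10:04.

Final answer: 10:04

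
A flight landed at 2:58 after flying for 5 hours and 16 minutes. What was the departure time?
Starting time: 2:58 = 178 total minutes past 12:00
Subtracting: 5 hours and 16 minutes = 316 minutes
178 - 316 = -138 (negative, add 12 hours = 720) = 582 minutes
= 9 hours and 42 minutes past 12:00 = 9:42

Final answer: 9:42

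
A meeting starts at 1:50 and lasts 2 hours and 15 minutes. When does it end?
Starting time: 1:50
Adding 15 minutes to 50 minutes: 50 + 15 = 65 minutes = 1 hour and 5 minutes
Adding 2 hours: 1 + 2 + 1 (carry) = 4
Final time: 4:05

Final answer: 4:05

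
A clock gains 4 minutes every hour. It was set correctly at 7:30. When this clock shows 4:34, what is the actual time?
For every 60 true minutes, the faulty clock advances 64 minutes, so 1 faulty-clock minute corresponds to 60/64 true minutes.
From 7:30 to 4:34 on the faulty dial is 544 minutes.
True elapsed: 544 x 60/64 = 510 minutes = 8 hours and 30 minutes.
True time: 7:30 + 8 hours and 30 minutes = 4:00.

Final answer: 4:00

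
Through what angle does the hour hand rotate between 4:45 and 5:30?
The hour hand moves 0.5 degrees per minute.
Time elapsed: 5:30 - 4:45 = 45 minutes
Angular displacement: 45 x 0.5 = 22.5 degrees

Final answer: 22.5 degrees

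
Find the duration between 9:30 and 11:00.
From 9:30 to 11:00:
(11 x 60 + 0) - (9 x 60 + 30) = 660 - 570 = 90 minutes
= 1 hour and 30 minutes

Final answer: 1 hour and 30 minutes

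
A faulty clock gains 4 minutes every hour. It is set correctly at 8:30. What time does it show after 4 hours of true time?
For every 60 true minutes, the faulty clock advances 60 + 4 = 64 minutes.
True elapsed: 4 hours = 240 minutes.
Faulty clock advances: 240 x 64/60 = 256 minutes (drift: 16 minutes ahead).
Shown time: 8:30 + 256 minutes = 12:46.

Final answer: 12:46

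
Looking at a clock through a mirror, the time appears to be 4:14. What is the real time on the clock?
Reflection across the vertical (12-6) axis maps a hand at angle A degrees to (360 - A) degrees, which sends a reading of T minutes past 12:00 to (720 - T) minutes past 12:00.
Mirror reads 4:14 = 254 minutes past 12:00.
Actual time: (720 - 254) mod 720 = 466 minutes = 7:46.

Final answer: 7:46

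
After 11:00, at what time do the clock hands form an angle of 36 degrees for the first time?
At t minutes past 11:00, the hour hand is at 30 x 11 + 0.5t degrees and the minute hand is at 6t degrees.
The smaller angle between them is 36 degrees when |30H - 5.5t| = 36 or |30H - 5.5t| = 324.
With H = 11, solve 30 x 11 - 5.5t = +/- target for each target:
  t = (30 x 11 - 36) / 5.5 = 53.45
  t = (30 x 11 + 36) / 5.5 = 66.55 (outside (0, 60))
  t = (30 x 11 - 324) / 5.5 = 1.09
  t = (30 x 11 + 324) / 5.5 = 118.91 (outside (0, 60))
Valid solutions in (0, 60): {1.09, 53.45} minutes.
The first occurrence is t = 1.09 minutes.
The hands form a 36-degree angle at 1.09 minutes past 11:00.

Final answer: 1.09 minutes past 11:00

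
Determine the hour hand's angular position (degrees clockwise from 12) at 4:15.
The hour hand moves 30 degrees per hour and 0.5 degrees per minute.
At 4:15: (4) x 30 + 15 x 0.5 = 120 + 7.5 = 127.5 degrees

Final answer: 127.5 degrees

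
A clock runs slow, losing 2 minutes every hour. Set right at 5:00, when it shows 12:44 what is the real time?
For every 60 true minutes, the faulty clock advances 58 minutes, so 1 faulty-clock minute corresponds to 60/58 true minutes.
From 5:00 to 12:44 on the faulty dial is 464 minutes.
True elapsed: 464 x 60/58 = 480 minutes = 8 hours.
True time: 5:00 + 8 hours = 1:00.

Final answer: 1:00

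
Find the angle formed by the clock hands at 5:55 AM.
Hour hand position: 5 x 30 + 55 x 0.5 = 177.5 degrees
Minute hand position: 55 x 6 = 330 degrees
Difference: |177.5 - 330| = 152.5 degrees
The angle between the hands is 152.5 degrees

Final answer: 152.5 degrees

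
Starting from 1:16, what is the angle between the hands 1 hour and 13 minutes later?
First find the time 1 hour and 13 minutes after 1:16.
Total minutes: 1 x 60 + 16 + 1 x 60 + 13 = 149.
149 mod 720 = 149 minutes = 2:29.
Now compute the angle at 2:29:
Hour hand: 2 x 30 + 29 x 0.5 = 74.5 degrees
Minute hand: 29 x 6 = 174 degrees
Difference: |74.5 - 174| = 99.5 degrees
The angle is 99.5 degrees

Final answer: 99.5 degrees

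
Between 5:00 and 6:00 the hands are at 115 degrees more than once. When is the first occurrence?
At t minutes past 5:00, the hour hand is at 30 x 5 + 0.5t degrees and the minute hand is at 6t degrees.
The smaller angle between them is 115 degrees when |30H - 5.5t| = 115 or |30H - 5.5t| = 245.
With H = 5, solve 30 x 5 - 5.5t = +/- target for each target:
  t = (30 x 5 - 115) / 5.5 = 6.36
  t = (30 x 5 + 115) / 5.5 = 48.18
  t = (30 x 5 - 245) / 5.5 = -17.27 (outside (0, 60))
  t = (30 x 5 + 245) / 5.5 = 71.82 (outside (0, 60))
Valid solutions in (0, 60): {6.36, 48.18} minutes.
The first occurrence is t = 6.36 minutes.
The hands form a 115-degree angle at 6.36 minutes past 5:00.

Final answer: 6.36 minutes past 5:00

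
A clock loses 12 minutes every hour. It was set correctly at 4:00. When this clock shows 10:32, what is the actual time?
For every 60 true minutes, the faulty clock advances 48 minutes, so 1 faulty-clock minute corresponds to 60/48 true minutes.
From 4:00 to 10:32 on the faulty dial is 392 minutes.
True elapsed: 392 x 60/48 = 490 minutes = 8 hours and 10 minutes.
True time: 4:00 + 8 hours and 10 minutes = 12:10.

Final answer: 12:10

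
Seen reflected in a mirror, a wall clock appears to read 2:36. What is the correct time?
Reflection across the vertical (12-6) axis maps a hand at angle A degrees to (360 - A) degrees, which sends a reading of T minutes past 12:00 to (720 - T) minutes past 12:00.
Mirror reads 2:36 = 156 minutes past 12:00.
Actual time: (720 - 156) mod 720 = 564 minutes = 9:24.

Final answer: 9:24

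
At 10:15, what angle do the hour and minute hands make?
Hour hand position: 10 x 30 + 15 x 0.5 = 307.5 degrees
Minute hand position: 15 x 6 = 90 degrees
Difference: |307.5 - 90| = 217.5 degrees
Since 217.5 > 180, the smaller angle is 360 - 217.5 = 142.5 degrees

Final answer: 142.5 degrees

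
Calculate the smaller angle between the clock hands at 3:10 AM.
Hour hand position: 3 x 30 + 10 x 0.5 = 95 degrees
Minute hand position: 10 x 6 = 60 degrees
Difference: |95 - 60| = 35 degrees
The angle between the hands is 35 degrees

Final answer: 35 degrees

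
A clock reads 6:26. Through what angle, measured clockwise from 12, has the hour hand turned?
The hour hand moves 30 degrees per hour and 0.5 degrees per minute.
At 6:26: (6) x 30 + 26 x 0.5 = 180 + 13 = 193 degrees

Final answer: 193 degrees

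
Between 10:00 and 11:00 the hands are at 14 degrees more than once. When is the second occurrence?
At t minutes past 10:00, the hour hand is at 30 x 10 + 0.5t degrees and the minute hand is at 6t degrees.
The smaller angle between them is 14 degrees when |30H - 5.5t| = 14 or |30H - 5.5t| = 346.
With H = 10, solve 30 x 10 - 5.5t = +/- target for each target:
  t = (30 x 10 - 14) / 5.5 = 52
  t = (30 x 10 + 14) / 5.5 = 57.09
  t = (30 x 10 - 346) / 5.5 = -8.36 (outside (0, 60))
  t = (30 x 10 + 346) / 5.5 = 117.45 (outside (0, 60))
Valid solutions in (0, 60): {52, 57.09} minutes.
The second occurrence is t = 57.09 minutes.
The hands form a 14-degree angle at 57.09 minutes past 10:00.

Final answer: 57.09 minutes past 10:00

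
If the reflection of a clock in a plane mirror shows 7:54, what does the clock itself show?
Reflection across the vertical (12-6) axis maps a hand at angle A degrees to (360 - A) degrees, which sends a reading of T minutes past 12:00 to (720 - T) minutes past 12:00.
Mirror reads 7:54 = 474 minutes past 12:00.
Actual time: (720 - 474) mod 720 = 246 minutes = 4:06.

Final answer: 4:06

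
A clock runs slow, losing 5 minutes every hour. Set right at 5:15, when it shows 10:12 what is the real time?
For every 60 true minutes, the faulty clock advances 55 minutes, so 1 faulty-clock minute corresponds to 60/55 true minutes.
From 5:15 to 10:12 on the faulty dial is 297 minutes.
True elapsed: 297 x 60/55 = 324 minutes = 5 hours and 24 minutes.
True time: 5:15 + 5 hours and 24 minutes = 10:39.

Final answer: 10:39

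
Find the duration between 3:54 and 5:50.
From 3:54 to 5:50:
(5 x 60 + 50) - (3 x 60 + 54) = 350 - 234 = 116 minutes
= 1 hour and 56 minutes

Final answer: 1 hour and 56 minutes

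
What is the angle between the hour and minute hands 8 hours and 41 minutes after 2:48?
First find the time 8 hours and 41 minutes after 2:48.
Total minutes: 2 x 60 + 48 + 8 x 60 + 41 = 689.
689 mod 720 = 689 minutes = 11:29.
Now compute the angle at 11:29:
Hour hand: 11 x 30 + 29 x 0.5 = 344.5 degrees
Minute hand: 29 x 6 = 174 degrees
Difference: |344.5 - 174| = 170.5 degrees
The angle is 170.5 degrees

Final answer: 170.5 degrees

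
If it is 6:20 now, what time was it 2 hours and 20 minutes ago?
Starting time: 6:20 = 380 total minutes past 12:00
Subtracting: 2 hours and 20 minutes = 140 minutes
380 - 140 = 240 minutes
= 4 hours past 12:00 = 4:00

Final answer: 4:00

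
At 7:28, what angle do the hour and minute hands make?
Hour hand position: 7 x 30 + 28 x 0.5 = 224 degrees
Minute hand position: 28 x 6 = 168 degrees
Difference: |224 - 168| = 56 degrees
The angle between the hands is 56 degrees

Final answer: 56 degrees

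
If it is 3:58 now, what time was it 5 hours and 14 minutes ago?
Starting time: 3:58 = 238 total minutes past 12:00
Subtracting: 5 hours and 14 minutes = 314 minutes
238 - 314 = -76 (negative, add 12 hours = 720) = 644 minutes
= 10 hours and 44 minutes past 12:00 = 10:44

Final answer: 10:44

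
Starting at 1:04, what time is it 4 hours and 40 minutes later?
Starting time: 1:04
Adding 40 minutes to 4 minutes: 4 + 40 = 44 minutes
Adding 4 hours: 1 + 4 = 5
Final time: 5:44

Final answer: 5:44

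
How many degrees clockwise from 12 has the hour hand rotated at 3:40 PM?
The hour hand moves 30 degrees per hour and 0.5 degrees per minute.
At 3:40: (3) x 30 + 40 x 0.5 = 90 + 20 = 110 degrees

Final answer: 110 degrees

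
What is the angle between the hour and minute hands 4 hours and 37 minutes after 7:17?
First find the time 4 hours and 37 minutes after 7:17.
Total minutes: 7 x 60 + 17 + 4 x 60 + 37 = 714.
714 mod 720 = 714 minutes = 11:54.
Now compute the angle at 11:54:
Hour hand: 11 x 30 + 54 x 0.5 = 357 degrees
Minute hand: 54 x 6 = 324 degrees
Difference: |357 - 324| = 33 degrees
The angle is 33 degrees

Final answer: 33 degrees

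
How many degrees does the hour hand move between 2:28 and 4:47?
The hour hand moves 0.5 degrees per minute.
Time elapsed: 4:47 - 2:28 = 139 minutes
Angular displacement: 139 x 0.5 = 69.5 degrees

Final answer: 69.5 degrees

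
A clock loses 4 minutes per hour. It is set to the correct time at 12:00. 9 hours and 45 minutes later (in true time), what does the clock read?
For every 60 true minutes, the faulty clock advances 60 - 4 = 56 minutes.
True elapsed: 9 hours and 45 minutes = 585 minutes.
Faulty clock advances: 585 x 56/60 = 546 minutes (drift: 39 minutes behind).
Shown time: 12:00 + 546 minutes = 9:06.

Final answer: 9:06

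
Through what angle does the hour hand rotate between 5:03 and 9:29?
The hour hand moves 0.5 degrees per minute.
Time elapsed: 9:29 - 5:03 = 266 minutes
Angular displacement: 266 x 0.5 = 133 degrees

Final answer: 133 degrees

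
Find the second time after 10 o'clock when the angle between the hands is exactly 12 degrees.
At t minutes past 10:00, the hour hand is at 30 x 10 + 0.5t degrees and the minute hand is at 6t degrees.
The smaller angle between them is 12 degrees when |30H - 5.5t| = 12 or |30H - 5.5t| = 348.
With H = 10, solve 30 x 10 - 5.5t = +/- target for each target:
  t = (30 x 10 - 12) / 5.5 = 52.36
  t = (30 x 10 + 12) / 5.5 = 56.73
  t = (30 x 10 - 348) / 5.5 = -8.73 (outside (0, 60))
  t = (30 x 10 + 348) / 5.5 = 117.82 (outside (0, 60))
Valid solutions in (0, 60): {52.36, 56.73} minutes.
The second occurrence is t = 56.73 minutes.
The hands form a 12-degree angle at 56.73 minutes past 10:00.

Final answer: 56.73 minutes past 10:00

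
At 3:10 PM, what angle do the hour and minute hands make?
Hour hand position: 3 x 30 + 10 x 0.5 = 95 degrees
Minute hand position: 10 x 6 = 60 degrees
Difference: |95 - 60| = 35 degrees
The angle between the hands is 35 degrees

Final answer: 35 degrees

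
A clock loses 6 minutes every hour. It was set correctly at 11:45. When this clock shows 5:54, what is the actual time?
For every 60 true minutes, the faulty clock advances 54 minutes, so 1 faulty-clock minute corresponds to 60/54 true minutes.
From 11:45 to 5:54 on the faulty dial is 369 minutes.
True elapsed: 369 x 60/54 = 410 minutes = 6 hours and 50 minutes.
True time: 11:45 + 6 hours and 50 minutes = 6:35.

Final answer: 6:35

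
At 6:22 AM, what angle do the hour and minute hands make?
Hour hand position: 6 x 30 + 22 x 0.5 = 191 degrees
Minute hand position: 22 x 6 = 132 degrees
Difference: |191 - 132| = 59 degrees
The angle between the hands is 59 degrees

Final answer: 59 degrees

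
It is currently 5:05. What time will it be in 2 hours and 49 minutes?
Starting time: 5:05
Adding 49 minutes to 5 minutes: 5 + 49 = 54 minutes
Adding 2 hours: 5 + 2 = 7
Final time: 7:54

Final answer: 7:54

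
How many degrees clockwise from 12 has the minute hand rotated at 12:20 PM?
The minute hand moves 6 degrees per minute.
At 12:20: 20 x 6 = 120 degrees

Final answer: 120 degrees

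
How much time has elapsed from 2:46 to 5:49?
From 2:46 to 5:49:
(5 x 60 + 49) - (2 x 60 + 46) = 349 - 166 = 183 minutes
= 3 hours and 3 minutes

Final answer: 3 hours and 3 minutes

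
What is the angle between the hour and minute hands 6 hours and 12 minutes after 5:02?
First find the time 6 hours and 12 minutes after 5:02.
Total minutes: 5 x 60 + 2 + 6 x 60 + 12 = 674.
674 mod 720 = 674 minutes = 11:14.
Now compute the angle at 11:14:
Hour hand: 11 x 30 + 14 x 0.5 = 337 degrees
Minute hand: 14 x 6 = 84 degrees
Difference: |337 - 84| = 253 degrees
Smaller angle: 360 - 253 = 107 degrees

Final answer: 107 degrees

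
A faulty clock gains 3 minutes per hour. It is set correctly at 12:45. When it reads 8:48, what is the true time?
For every 60 true minutes, the faulty clock advances 63 minutes, so 1 faulty-clock minute corresponds to 60/63 true minutes.
From 12:45 to 8:48 on the faulty dial is 483 minutes.
True elapsed: 483 x 60/63 = 460 minutes = 7 hours and 40 minutes.
True time: 12:45 + 7 hours and 40 minutes = 8:25.

Final answer: 8:25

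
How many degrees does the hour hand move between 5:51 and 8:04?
The hour hand moves 0.5 degrees per minute.
Time elapsed: 8:04 - 5:51 = 133 minutes
Angular displacement: 133 x 0.5 = 66.5 degrees

Final answer: 66.5 degrees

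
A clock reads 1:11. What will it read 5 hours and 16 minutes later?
Starting time: 1:11
Adding 16 minutes to 11 minutes: 11 + 16 = 27 minutes
Adding 5 hours: 1 + 5 = 6
Final time: 6:27

Final answer: 6:27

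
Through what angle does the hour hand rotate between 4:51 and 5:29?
The hour hand moves 0.5 degrees per minute.
Time elapsed: 5:29 - 4:51 = 38 minutes
Angular displacement: 38 x 0.5 = 19 degrees

Final answer: 19 degrees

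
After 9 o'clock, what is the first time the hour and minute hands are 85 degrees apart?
At t minutes past 9:00, the hour hand is at 30 x 9 + 0.5t degrees and the minute hand is at 6t degrees.
The smaller angle between them is 85 degrees when |30H - 5.5t| = 85 or |30H - 5.5t| = 275.
With H = 9, solve 30 x 9 - 5.5t = +/- target for each target:
  t = (30 x 9 - 85) / 5.5 = 33.64
  t = (30 x 9 + 85) / 5.5 = 64.55 (outside (0, 60))
  t = (30 x 9 - 275) / 5.5 = -0.91 (outside (0, 60))
  t = (30 x 9 + 275) / 5.5 = 99.09 (outside (0, 60))
Valid solutions in (0, 60): {33.64} minutes.
The first occurrence is t = 33.64 minutes.
The hands form a 85-degree angle at 33.64 minutes past 9:00.

Final answer: 33.64 minutes past 9:00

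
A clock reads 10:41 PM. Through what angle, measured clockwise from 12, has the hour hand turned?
The hour hand moves 30 degrees per hour and 0.5 degrees per minute.
At 10:41: (10) x 30 + 41 x 0.5 = 300 + 20.5 = 320.5 degrees

Final answer: 320.5 degrees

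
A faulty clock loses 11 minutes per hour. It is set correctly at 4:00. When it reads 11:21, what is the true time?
For every 60 true minutes, the faulty clock advances 49 minutes, so 1 faulty-clock minute corresponds to 60/49 true minutes.
From 4:00 to 11:21 on the faulty dial is 441 minutes.
True elapsed: 441 x 60/49 = 540 minutes = 9 hours.
True time: 4:00 + 9 hours = 1:00.

Final answer: 1:00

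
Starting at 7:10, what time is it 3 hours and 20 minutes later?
Starting time: 7:10
Adding 20 minutes to 10 minutes: 10 + 20 = 30 minutes
Adding 3 hours: 7 + 3 = 10
Final time: 10:30

Final answer: 10:30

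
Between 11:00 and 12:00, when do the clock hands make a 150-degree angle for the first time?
At t minutes past 11:00, the hour hand is at 30 x 11 + 0.5t degrees and the minute hand is at 6t degrees.
The smaller angle between them is 150 degrees when |30H - 5.5t| = 150 or |30H - 5.5t| = 210.
With H = 11, solve 30 x 11 - 5.5t = +/- target for each target:
  t = (30 x 11 - 150) / 5.5 = 32.73
  t = (30 x 11 + 150) / 5.5 = 87.27 (outside (0, 60))
  t = (30 x 11 - 210) / 5.5 = 21.82
  t = (30 x 11 + 210) / 5.5 = 98.18 (outside (0, 60))
Valid solutions in (0, 60): {21.82, 32.73} minutes.
The first occurrence is t = 21.82 minutes.
The hands form a 150-degree angle at 21.82 minutes past 11:00.

Final answer: 21.82 minutes past 11:00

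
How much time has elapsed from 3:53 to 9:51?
From 3:53 to 9:51:
(9 x 60 + 51) - (3 x 60 + 53) = 591 - 233 = 358 minutes
= 5 hours and 58 minutes

Final answer: 5 hours and 58 minutes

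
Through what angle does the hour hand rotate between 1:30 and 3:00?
The hour hand moves 0.5 degrees per minute.
Time elapsed: 3:00 - 1:30 = 90 minutes
Angular displacement: 90 x 0.5 = 45 degrees

Final answer: 45 degrees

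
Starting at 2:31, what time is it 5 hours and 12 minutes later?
Starting time: 2:31
Adding 12 minutes to 31 minutes: 31 + 12 = 43 minutes
Adding 5 hours: 2 + 5 = 7
Final time: 7:43

Final answer: 7:43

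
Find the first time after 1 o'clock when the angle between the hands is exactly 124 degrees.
At t minutes past 1:00, the hour hand is at 30 x 1 + 0.5t degrees and the minute hand is at 6t degrees.
The smaller angle between them is 124 degrees when |30H - 5.5t| = 124 or |30H - 5.5t| = 236.
With H = 1, solve 30 x 1 - 5.5t = +/- target for each target:
  t = (30 x 1 - 124) / 5.5 = -17.09 (outside (0, 60))
  t = (30 x 1 + 124) / 5.5 = 28
  t = (30 x 1 - 236) / 5.5 = -37.45 (outside (0, 60))
  t = (30 x 1 + 236) / 5.5 = 48.36
Valid solutions in (0, 60): {28, 48.36} minutes.
The first occurrence is t = 28 minutes.
The hands form a 124-degree angle at 28 minutes past 1:00.

Final answer: 28 minutes past 1:00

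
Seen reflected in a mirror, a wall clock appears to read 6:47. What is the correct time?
Reflection across the vertical (12-6) axis maps a hand at angle A degrees to (360 - A) degrees, which sends a reading of T minutes past 12:00 to (720 - T) minutes past 12:00.
Mirror reads 6:47 = 407 minutes past 12:00.
Actual time: (720 - 407) mod 720 = 313 minutes = 5:13.

Final answer: 5:13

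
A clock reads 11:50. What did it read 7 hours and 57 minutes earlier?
Starting time: 11:50 = 710 total minutes past 12:00
Subtracting: 7 hours and 57 minutes = 477 minutes
710 - 477 = 233 minutes
= 3 hours and 53 minutes past 12:00 = 3:53

Final answer: 3:53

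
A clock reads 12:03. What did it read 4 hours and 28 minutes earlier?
Starting time: 12:03 = 3 total minutes past 12:00
Subtracting: 4 hours and 28 minutes = 268 minutes
3 - 268 = -265 (negative, add 12 hours = 720) = 455 minutes
= 7 hours and 35 minutes past 12:00 = 7:35

Final answer: 7:35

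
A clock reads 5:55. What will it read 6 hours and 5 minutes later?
Starting time: 5:55
Adding 5 minutes to 55 minutes: 55 + 5 = 60 minutes = 1 hour
Adding 6 hours: 5 + 6 + 1 (carry) = 12
Final time: 12:00

Final answer: 12:00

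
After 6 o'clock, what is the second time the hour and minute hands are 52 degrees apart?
At t minutes past 6:00, the hour hand is at 30 x 6 + 0.5t degrees and the minute hand is at 6t degrees.
The smaller angle between them is 52 degrees when |30H - 5.5t| = 52 or |30H - 5.5t| = 308.
With H = 6, solve 30 x 6 - 5.5t = +/- target for each target:
  t = (30 x 6 - 52) / 5.5 = 23.27
  t = (30 x 6 + 52) / 5.5 = 42.18
  t = (30 x 6 - 308) / 5.5 = -23.27 (outside (0, 60))
  t = (30 x 6 + 308) / 5.5 = 88.73 (outside (0, 60))
Valid solutions in (0, 60): {23.27, 42.18} minutes.
The second occurrence is t = 42.18 minutes.
The hands form a 52-degree angle at 42.18 minutes past 6:00.

Final answer: 42.18 minutes past 6:00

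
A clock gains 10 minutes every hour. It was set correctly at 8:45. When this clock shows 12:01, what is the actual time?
For every 60 true minutes, the faulty clock advances 70 minutes, so 1 faulty-clock minute corresponds to 60/70 true minutes.
From 8:45 to 12:01 on the faulty dial is 196 minutes.
True elapsed: 196 x 60/70 = 168 minutes = 2 hours and 48 minutes.
True time: 8:45 + 2 hours and 48 minutes = 11:33.

Final answer: 11:33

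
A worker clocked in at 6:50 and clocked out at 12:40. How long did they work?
From 6:50 to 12:40:
(12 x 60 + 40) - (6 x 60 + 50) = 760 - 410 = 350 minutes
= 5 hours and 50 minutes

Final answer: 5 hours and 50 minutes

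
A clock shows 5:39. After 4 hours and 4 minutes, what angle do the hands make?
First find the time 4 hours and 4 minutes after 5:39.
Total minutes: 5 x 60 + 39 + 4 x 60 + 4 = 583.
583 mod 720 = 583 minutes = 9:43.
Now compute the angle at 9:43:
Hour hand: 9 x 30 + 43 x 0.5 = 291.5 degrees
Minute hand: 43 x 6 = 258 degrees
Difference: |291.5 - 258| = 33.5 degrees
The angle is 33.5 degrees

Final answer: 33.5 degrees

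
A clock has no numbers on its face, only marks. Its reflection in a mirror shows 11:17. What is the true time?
Reflection across the vertical (12-6) axis maps a hand at angle A degrees to (360 - A) degrees, which sends a reading of T minutes past 12:00 to (720 - T) minutes past 12:00.
Mirror reads 11:17 = 677 minutes past 12:00.
Actual time: (720 - 677) mod 720 = 43 minutes = 12:43.

Final answer: 12:43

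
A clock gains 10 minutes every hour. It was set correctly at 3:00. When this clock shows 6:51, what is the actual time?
For every 60 true minutes, the faulty clock advances 70 minutes, so 1 faulty-clock minute corresponds to 60/70 true minutes.
From 3:00 to 6:51 on the faulty dial is 231 minutes.
True elapsed: 231 x 60/70 = 198 minutes = 3 hours and 18 minutes.
True time: 3:00 + 3 hours and 18 minutes = 6:18.

Final answer: 6:18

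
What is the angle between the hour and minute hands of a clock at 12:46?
Hour hand position: 0 x 30 + 46 x 0.5 = 23 degrees
Minute hand position: 46 x 6 = 276 degrees
Difference: |23 - 276| = 253 degrees
Since 253 > 180, the smaller angle is 360 - 253 = 107 degrees

Final answer: 107 degrees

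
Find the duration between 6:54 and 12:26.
From 6:54 to 12:26:
(12 x 60 + 26) - (6 x 60 + 54) = 746 - 414 = 332 minutes
= 5 hours and 32 minutes

Final answer: 5 hours and 32 minutes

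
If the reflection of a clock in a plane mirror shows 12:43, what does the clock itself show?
Reflection across the vertical (12-6) axis maps a hand at angle A degrees to (360 - A) degrees, which sends a reading of T minutes past 12:00 to (720 - T) minutes past 12:00.
Mirror reads 12:43 = 43 minutes past 12:00.
Actual time: (720 - 43) mod 720 = 677 minutes = 11:17.

Final answer: 11:17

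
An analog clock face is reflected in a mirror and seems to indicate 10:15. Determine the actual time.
Reflection across the vertical (12-6) axis maps a hand at angle A degrees to (360 - A) degrees, which sends a reading of T minutes past 12:00 to (720 - T) minutes past 12:00.
Mirror reads 10:15 = 615 minutes past 12:00.
Actual time: (720 - 615) mod 720 = 105 minutes = 1:45.

Final answer: 1:45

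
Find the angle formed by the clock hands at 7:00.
Hour hand position: 7 x 30 + 0 x 0.5 = 210 degrees
Minute hand position: 0 x 6 = 0 degrees
Difference: |210 - 0| = 210 degrees
Since 210 > 180, the smaller angle is 360 - 210 = 150 degrees

Final answer: 150 degrees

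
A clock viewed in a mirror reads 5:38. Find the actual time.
Reflection across the vertical (12-6) axis maps a hand at angle A degrees to (360 - A) degrees, which sends a reading of T minutes past 12:00 to (720 - T) minutes past 12:00.
Mirror reads 5:38 = 338 minutes past 12:00.
Actual time: (720 - 338) mod 720 = 382 minutes = 6:22.

Final answer: 6:22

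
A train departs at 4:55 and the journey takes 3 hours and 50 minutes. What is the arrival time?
Starting time: 4:55
Adding 50 minutes to 55 minutes: 55 + 50 = 105 minutes = 1 hour and 45 minutes
Adding 3 hours: 4 + 3 + 1 (carry) = 8
Final time: 8:45

Final answer: 8:45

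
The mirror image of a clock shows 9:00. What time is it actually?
Reflection across the vertical (12-6) axis maps a hand at angle A degrees to (360 - A) degrees, which sends a reading of T minutes past 12:00 to (720 - T) minutes past 12:00.
Mirror reads 9:00 = 540 minutes past 12:00.
Actual time: (720 - 540) mod 720 = 180 minutes = 3:00.

Final answer: 3:00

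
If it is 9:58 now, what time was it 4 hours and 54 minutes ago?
Starting time: 9:58 = 598 total minutes past 12:00
Subtracting: 4 hours and 54 minutes = 294 minutes
598 - 294 = 304 minutes
= 5 hours and 4 minutes past 12:00 = 5:04

Final answer: 5:04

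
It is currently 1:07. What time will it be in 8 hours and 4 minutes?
Starting time: 1:07
Adding 4 minutes to 7 minutes: 7 + 4 = 11 minutes
Adding 8 hours: 1 + 8 = 9
Final time: 9:11

Final answer: 9:11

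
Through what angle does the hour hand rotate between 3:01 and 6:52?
The hour hand moves 0.5 degrees per minute.
Time elapsed: 6:52 - 3:01 = 231 minutes
Angular displacement: 231 x 0.5 = 115.5 degrees

Final answer: 115.5 degrees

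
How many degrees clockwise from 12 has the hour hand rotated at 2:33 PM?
The hour hand moves 30 degrees per hour and 0.5 degrees per minute.
At 2:33: (2) x 30 + 33 x 0.5 = 60 + 16.5 = 76.5 degrees

Final answer: 76.5 degrees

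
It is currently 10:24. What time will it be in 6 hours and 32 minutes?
Starting time: 10:24
Adding 32 minutes to 24 minutes: 24 + 32 = 56 minutes
Adding 6 hours: 10 + 6 = 16 - 12 = 4
Final time: 4:56

Final answer: 4:56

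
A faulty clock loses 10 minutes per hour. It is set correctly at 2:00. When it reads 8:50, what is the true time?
For every 60 true minutes, the faulty clock advances 50 minutes, so 1 faulty-clock minute corresponds to 60/50 true minutes.
From 2:00 to 8:50 on the faulty dial is 410 minutes.
True elapsed: 410 x 60/50 = 492 minutes = 8 hours and 12 minutes.
True time: 2:00 + 8 hours and 12 minutes = 10:12.

Final answer: 10:12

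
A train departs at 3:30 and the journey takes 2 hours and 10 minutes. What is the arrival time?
Starting time: 3:30
Adding 10 minutes to 30 minutes: 30 + 10 = 40 minutes
Adding 2 hours: 3 + 2 = 5
Final time: 5:40

Final answer: 5:40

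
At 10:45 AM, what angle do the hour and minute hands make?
Hour hand position: 10 x 30 + 45 x 0.5 = 322.5 degrees
Minute hand position: 45 x 6 = 270 degrees
Difference: |322.5 - 270| = 52.5 degrees
The angle between the hands is 52.5 degrees

Final answer: 52.5 degrees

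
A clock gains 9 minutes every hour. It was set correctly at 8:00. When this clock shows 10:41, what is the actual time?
For every 60 true minutes, the faulty clock advances 69 minutes, so 1 faulty-clock minute corresponds to 60/69 true minutes.
From 8:00 to 10:41 on the faulty dial is 161 minutes.
True elapsed: 161 x 60/69 = 140 minutes = 2 hours and 20 minutes.
True time: 8:00 + 2 hours and 20 minutes = 10:20.

Final answer: 10:20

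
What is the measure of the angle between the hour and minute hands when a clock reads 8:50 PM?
Hour hand position: 8 x 30 + 50 x 0.5 = 265 degrees
Minute hand position: 50 x 6 = 300 degrees
Difference: |265 - 300| = 35 degrees
The angle between the hands is 35 degrees

Final answer: 35 degrees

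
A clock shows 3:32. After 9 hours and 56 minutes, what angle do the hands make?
First find the time 9 hours and 56 minutes after 3:32.
Total minutes: 3 x 60 + 32 + 9 x 60 + 56 = 808.
808 mod 720 = 88 minutes = 1:28.
Now compute the angle at 1:28:
Hour hand: 1 x 30 + 28 x 0.5 = 44 degrees
Minute hand: 28 x 6 = 168 degrees
Difference: |44 - 168| = 124 degrees
The angle is 124 degrees

Final answer: 124 degrees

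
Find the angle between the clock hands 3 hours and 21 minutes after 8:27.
First find the time 3 hours and 21 minutes after 8:27.
Total minutes: 8 x 60 + 27 + 3 x 60 + 21 = 708.
708 mod 720 = 708 minutes = 11:48.
Now compute the angle at 11:48:
Hour hand: 11 x 30 + 48 x 0.5 = 354 degrees
Minute hand: 48 x 6 = 288 degrees
Difference: |354 - 288| = 66 degrees
The angle is 66 degrees

Final answer: 66 degrees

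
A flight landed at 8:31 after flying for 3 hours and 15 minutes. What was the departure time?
Starting time: 8:31 = 511 total minutes past 12:00
Subtracting: 3 hours and 15 minutes = 195 minutes
511 - 195 = 316 minutes
= 5 hours and 16 minutes past 12:00 = 5:16

Final answer: 5:16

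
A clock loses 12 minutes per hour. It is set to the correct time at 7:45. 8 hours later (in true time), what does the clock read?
For every 60 true minutes, the faulty clock advances 60 - 12 = 48 minutes.
True elapsed: 8 hours = 480 minutes.
Faulty clock advances: 480 x 48/60 = 384 minutes (drift: 96 minutes behind).
Shown time: 7:45 + 384 minutes = 2:09.

Final answer: 2:09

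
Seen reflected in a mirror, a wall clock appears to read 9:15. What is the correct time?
Reflection across the vertical (12-6) axis maps a hand at angle A degrees to (360 - A) degrees, which sends a reading of T minutes past 12:00 to (720 - T) minutes past 12:00.
Mirror reads 9:15 = 555 minutes past 12:00.
Actual time: (720 - 555) mod 720 = 165 minutes = 2:45.

Final answer: 2:45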